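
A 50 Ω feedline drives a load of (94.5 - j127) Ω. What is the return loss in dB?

RL ≈ 3.1 dB

Γ = (44.5 − j127)/(144.5 − j127), |Γ| = 0.7
RL = −20·log₁₀|Γ| = −20·log₁₀(0.7)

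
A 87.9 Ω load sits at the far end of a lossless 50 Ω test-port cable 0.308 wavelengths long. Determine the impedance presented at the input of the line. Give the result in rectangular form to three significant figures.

Z_in ≈ 31.1 + j12.3 Ω

βl = 2π × 0.308 = 111°
tan(βl) = tan(111°) = -2.62
Z_in = Z_0·(Z_L + jZ_0·tanβl)/(Z_0 + jZ_L·tanβl)
     = 50·(87.9 − j131)/(50 − j230)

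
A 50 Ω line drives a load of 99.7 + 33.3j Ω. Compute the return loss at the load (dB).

Γ = (49.7 + j33.3)/(149.7 + j33.3), |Γ| = 0.39
RL = −20·log₁₀|Γ| = −20·log₁₀(0.39)

RL ≈ 8.18 dB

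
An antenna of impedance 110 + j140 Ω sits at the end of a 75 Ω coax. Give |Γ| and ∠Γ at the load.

Γ = (Z_L − Z_0)/(Z_L + Z_0) = (35 + j140)/(185 + j140)
|Γ| = 144/232 = 0.622

Γ ≈ 0.622 ∠ 38.8°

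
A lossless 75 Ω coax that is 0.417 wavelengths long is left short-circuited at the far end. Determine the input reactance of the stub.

X_in ≈ -43.1 Ω (capacitive)

βl = 2π × 0.417 = 150°
tan(βl) = -0.575
For a short-circuited stub, Z_in = jZ_0·tan(βl)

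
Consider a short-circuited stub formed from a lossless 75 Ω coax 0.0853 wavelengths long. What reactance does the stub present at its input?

X_in ≈ 44.5 Ω (inductive)

βl = 2π × 0.0853 = 30.7°
tan(βl) = 0.594
For a short-circuited stub, Z_in = jZ_0·tan(βl)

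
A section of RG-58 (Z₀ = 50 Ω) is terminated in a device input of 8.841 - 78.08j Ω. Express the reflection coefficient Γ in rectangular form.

Γ = (Z_L − Z_0)/(Z_L + Z_0) = (-41.16 − j78.08)/(58.84 − j78.08)

Γ ≈ 0.384 − j0.817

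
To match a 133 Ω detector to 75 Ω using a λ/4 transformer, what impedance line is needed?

Z_qwt ≈ 99.9 Ω

Z_qwt = √(Z_0·R_L) = √(75 × 133) = √9975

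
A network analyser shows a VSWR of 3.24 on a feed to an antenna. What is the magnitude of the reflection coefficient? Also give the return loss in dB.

|Γ| ≈ 0.528; return loss ≈ 5.54 dB

|Γ| = (S − 1)/(S + 1) = (3.24 − 1)/(3.24 + 1) = 2.24/4.24
RL = −20·log₁₀|Γ| = −20·log₁₀(0.528)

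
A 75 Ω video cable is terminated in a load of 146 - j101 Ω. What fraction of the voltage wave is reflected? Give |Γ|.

|Γ| ≈ 0.508

Γ = (Z_L − Z_0)/(Z_L + Z_0) = (71 − j101)/(221 − j101)
|Γ| = 123/243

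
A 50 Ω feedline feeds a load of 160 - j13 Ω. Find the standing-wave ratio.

Γ = (Z_L − Z_0)/(Z_L + Z_0) = (110 − j13)/(210 − j13)
|Γ| = 111/210 = 0.526
VSWR = (1 + |Γ|)/(1 − |Γ|) = 1.53/0.474

VSWR ≈ 3.22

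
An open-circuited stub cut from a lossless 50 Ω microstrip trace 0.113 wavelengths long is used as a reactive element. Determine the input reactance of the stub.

βl = 2π × 0.113 = 40.7°
tan(βl) = 0.86
For an open-circuited stub, Z_in = −jZ_0·cot(βl) = −jZ_0/tan(βl)

X_in ≈ -58.2 Ω (capacitive)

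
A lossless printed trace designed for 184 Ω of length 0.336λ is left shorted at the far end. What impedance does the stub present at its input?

βl = 2π × 0.336 = 121°
tan(βl) = -1.67
For a shorted stub, Z_in = jZ_0·tan(βl)

Z_in ≈ −j307 Ω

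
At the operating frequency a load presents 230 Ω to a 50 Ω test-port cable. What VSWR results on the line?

For a purely resistive load, VSWR = R_L/Z_0 or Z_0/R_L (whichever > 1) = 230/50

VSWR ≈ 4.6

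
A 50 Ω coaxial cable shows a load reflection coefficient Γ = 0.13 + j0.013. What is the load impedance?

Z_L ≈ 64.9 + j1.72 Ω

Z_L = Z_0·(1 + Γ)/(1 − Γ) = 50·(1.13 + j0.013)/(0.87 − j0.013)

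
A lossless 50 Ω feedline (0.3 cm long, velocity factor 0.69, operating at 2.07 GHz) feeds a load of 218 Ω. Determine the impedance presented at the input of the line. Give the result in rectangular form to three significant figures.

λ = v/f = 0.69·c / 2.07 GHz = 0.1 m
βl = 2π·l/λ = 2π × 0.03 = 10.8°
tan(βl) = tan(10.8°) = 0.191
Z_in = Z_0·(Z_L + jZ_0·tanβl)/(Z_0 + jZ_L·tanβl)
     = 50·(218 + j9.54)/(50 + j41.6)

Z_in ≈ 134 − j102 Ω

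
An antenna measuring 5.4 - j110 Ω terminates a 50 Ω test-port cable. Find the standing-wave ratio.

VSWR ≈ 54.2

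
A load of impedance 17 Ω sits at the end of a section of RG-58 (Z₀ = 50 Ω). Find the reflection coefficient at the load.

Γ = -0.493

Γ = (Z_L − Z_0)/(Z_L + Z_0) = (17 − 50)/(17 + 50) = -33/67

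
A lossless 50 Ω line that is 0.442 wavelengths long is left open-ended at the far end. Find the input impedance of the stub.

Z_in ≈ +j131 Ω

βl = 2π × 0.442 = 159°
tan(βl) = -0.381
For an open-ended stub, Z_in = −jZ_0·cot(βl) = −jZ_0/tan(βl)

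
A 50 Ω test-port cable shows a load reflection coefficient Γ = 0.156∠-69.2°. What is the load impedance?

Z_L ≈ 53.4 − j16 Ω

Z_L = Z_0·(1 + Γ)/(1 − Γ) = 50·(1.06 − j0.146)/(0.945 + j0.146)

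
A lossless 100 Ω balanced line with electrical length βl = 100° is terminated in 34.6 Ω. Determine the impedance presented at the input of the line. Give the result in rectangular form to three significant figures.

Z_in ≈ 237 − j103 Ω

tan(βl) = tan(100°) = -5.67
Z_in = Z_0·(Z_L + jZ_0·tanβl)/(Z_0 + jZ_L·tanβl)
     = 100·(34.6 − j567)/(100 − j196)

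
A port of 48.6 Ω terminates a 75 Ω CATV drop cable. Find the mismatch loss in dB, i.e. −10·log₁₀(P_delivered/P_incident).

mismatch loss ≈ 0.203 dB

Γ = (48.6 − 75)/(48.6 + 75) = -0.214
|Γ|² = 0.0456, so P_del/P_inc = 1 − |Γ|² = 0.954
ML = −10·log₁₀(1 − |Γ|²)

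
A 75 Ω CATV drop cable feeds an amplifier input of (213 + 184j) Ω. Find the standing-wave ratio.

Γ = (Z_L − Z_0)/(Z_L + Z_0) = (138 + j184)/(288 + j184)
|Γ| = 230/342 = 0.673
VSWR = (1 + |Γ|)/(1 − |Γ|) = 1.67/0.327

VSWR ≈ 5.12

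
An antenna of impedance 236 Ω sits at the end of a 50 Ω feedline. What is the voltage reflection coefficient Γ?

Γ = 0.65

Γ = (Z_L − Z_0)/(Z_L + Z_0) = (236 − 50)/(236 + 50) = 186/286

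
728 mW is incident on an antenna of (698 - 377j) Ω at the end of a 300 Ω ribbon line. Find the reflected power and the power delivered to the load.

P_reflected ≈ 192 mW; P_delivered ≈ 536 mW

|Γ| = |(398 − j377)/(998 − j377)| = 0.514
|Γ|² = 0.264
P_refl = |Γ|²·P_inc = 192 mW, P_del = (1 − |Γ|²)·P_inc = 536 mW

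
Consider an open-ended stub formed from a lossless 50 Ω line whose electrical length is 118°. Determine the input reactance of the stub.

tan(βl) = -1.88
For an open-ended stub, Z_in = −jZ_0·cot(βl) = −jZ_0/tan(βl)

X_in ≈ 26.6 Ω (inductive)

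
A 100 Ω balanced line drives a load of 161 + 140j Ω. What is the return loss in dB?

Γ = (61 + j140)/(261 + j140), |Γ| = 0.516
RL = −20·log₁₀|Γ| = −20·log₁₀(0.516)

RL ≈ 5.75 dB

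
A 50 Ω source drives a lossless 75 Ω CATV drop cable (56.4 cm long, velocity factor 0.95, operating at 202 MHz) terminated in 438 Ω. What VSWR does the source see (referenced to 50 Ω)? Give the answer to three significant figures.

λ = v/f = 0.95·c / 202 MHz = 1.41 m
βl = 2π·l/λ = 2π × 0.4 = 144°
tan(βl) = -0.729
Z_in = Z_0·(Z_L + jZ_0·tanβl)/(Z_0 + jZ_L·tanβl) = 35.1 + j94.6 Ω
Γ_s = (Z_in − Z_s)/(Z_in + Z_s) = (-14.9 + j94.6)/(85.1 + j94.6), |Γ_s| = 0.753
VSWR = (1 + |Γ_s|)/(1 − |Γ_s|)

VSWR ≈ 7.09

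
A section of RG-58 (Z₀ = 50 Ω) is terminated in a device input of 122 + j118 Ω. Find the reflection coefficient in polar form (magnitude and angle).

Γ = (Z_L − Z_0)/(Z_L + Z_0) = (72 + j118)/(172 + j118)
|Γ| = 138/209 = 0.663

Γ ≈ 0.663 ∠ 24.2°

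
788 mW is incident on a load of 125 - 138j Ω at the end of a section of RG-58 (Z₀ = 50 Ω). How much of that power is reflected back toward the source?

|Γ| = |(75 − j138)/(175 − j138)| = 0.705
|Γ|² = 0.497
P_refl = |Γ|²·P_inc = 391 mW, P_del = (1 − |Γ|²)·P_inc = 397 mW

P_reflected ≈ 391 mW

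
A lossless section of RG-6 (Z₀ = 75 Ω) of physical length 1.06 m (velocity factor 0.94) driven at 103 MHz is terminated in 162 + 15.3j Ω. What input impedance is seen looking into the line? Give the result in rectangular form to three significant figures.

λ = v/f = 0.94·c / 103 MHz = 2.74 m
βl = 2π·l/λ = 2π × 0.387 = 139°
tan(βl) = tan(139°) = -0.858
Z_in = Z_0·(Z_L + jZ_0·tanβl)/(Z_0 + jZ_L·tanβl)
     = 75·(162 − j49)/(88.1 − j139)

Z_in ≈ 58.4 + j50.4 Ω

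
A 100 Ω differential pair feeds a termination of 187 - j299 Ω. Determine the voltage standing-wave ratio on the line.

VSWR ≈ 7.04

Γ = (Z_L − Z_0)/(Z_L + Z_0) = (87 − j299)/(287 − j299)
|Γ| = 311/414 = 0.751
VSWR = (1 + |Γ|)/(1 − |Γ|) = 1.75/0.249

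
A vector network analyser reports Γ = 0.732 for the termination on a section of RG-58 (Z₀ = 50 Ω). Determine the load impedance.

Z_L ≈ 323 Ω

Z_L = Z_0·(1 + Γ)/(1 − Γ) = 50·(1.73)/(0.268)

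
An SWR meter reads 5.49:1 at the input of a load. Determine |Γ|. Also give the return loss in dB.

|Γ| ≈ 0.692; return loss ≈ 3.2 dB

|Γ| = (S − 1)/(S + 1) = (5.49 − 1)/(5.49 + 1) = 4.49/6.49
RL = −20·log₁₀|Γ| = −20·log₁₀(0.692)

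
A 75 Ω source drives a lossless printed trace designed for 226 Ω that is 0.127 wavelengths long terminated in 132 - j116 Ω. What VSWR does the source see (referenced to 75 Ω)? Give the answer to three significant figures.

VSWR ≈ 1.66

βl = 2π × 0.127 = 45.7°
tan(βl) = 1.03
Z_in = Z_0·(Z_L + jZ_0·tanβl)/(Z_0 + jZ_L·tanβl) = 101 + j36.3 Ω
Γ_s = (Z_in − Z_s)/(Z_in + Z_s) = (25.7 + j36.3)/(176 + j36.3), |Γ_s| = 0.248
VSWR = (1 + |Γ_s|)/(1 − |Γ_s|)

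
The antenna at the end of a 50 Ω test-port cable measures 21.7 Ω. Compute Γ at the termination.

Γ = -0.395

Γ = (Z_L − Z_0)/(Z_L + Z_0) = (21.7 − 50)/(21.7 + 50) = -28.3/71.7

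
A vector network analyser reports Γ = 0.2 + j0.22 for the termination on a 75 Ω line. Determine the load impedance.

Z_L ≈ 99.3 + j47.9 Ω

Z_L = Z_0·(1 + Γ)/(1 − Γ) = 75·(1.2 + j0.22)/(0.8 − j0.22)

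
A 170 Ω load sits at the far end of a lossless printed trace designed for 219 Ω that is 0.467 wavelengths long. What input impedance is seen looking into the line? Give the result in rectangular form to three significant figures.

Z_in ≈ 173 − j17.8 Ω

βl = 2π × 0.467 = 168°
tan(βl) = tan(168°) = -0.21
Z_in = Z_0·(Z_L + jZ_0·tanβl)/(Z_0 + jZ_L·tanβl)
     = 219·(170 − j46.1)/(219 − j35.8)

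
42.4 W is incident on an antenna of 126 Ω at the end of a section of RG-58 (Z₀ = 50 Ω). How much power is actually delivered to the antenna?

Γ = (126 − 50)/(126 + 50) = 0.432
|Γ|² = 0.186
P_refl = |Γ|²·P_inc = 7.91 W, P_del = (1 − |Γ|²)·P_inc = 34.5 W

P_delivered ≈ 34.5 W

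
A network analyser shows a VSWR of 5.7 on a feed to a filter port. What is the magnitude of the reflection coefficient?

|Γ| ≈ 0.701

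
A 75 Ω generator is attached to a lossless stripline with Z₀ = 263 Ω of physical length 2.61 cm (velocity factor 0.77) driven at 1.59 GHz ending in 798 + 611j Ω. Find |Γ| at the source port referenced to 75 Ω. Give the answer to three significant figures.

λ = v/f = 0.77·c / 1.59 GHz = 0.145 m
βl = 2π·l/λ = 2π × 0.18 = 64.7°
tan(βl) = 2.11
Z_in = Z_0·(Z_L + jZ_0·tanβl)/(Z_0 + jZ_L·tanβl) = 77.3 − j172 Ω
Γ_s = (Z_in − Z_s)/(Z_in + Z_s) = (2.34 − j172)/(152 − j172), |Γ_s| = 0.748

|Γ| ≈ 0.748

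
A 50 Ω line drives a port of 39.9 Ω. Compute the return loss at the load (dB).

RL ≈ 19 dB

Γ = (39.9 − 50)/(39.9 + 50) = -0.112
RL = −20·log₁₀|Γ| = −20·log₁₀(0.112)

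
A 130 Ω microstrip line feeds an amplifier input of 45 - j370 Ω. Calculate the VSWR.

Γ = (Z_L − Z_0)/(Z_L + Z_0) = (-85 − j370)/(175 − j370)
|Γ| = 380/409 = 0.928
VSWR = (1 + |Γ|)/(1 − |Γ|) = 1.93/0.0725

VSWR ≈ 26.6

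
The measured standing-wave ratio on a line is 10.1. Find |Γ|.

|Γ| = (S − 1)/(S + 1) = (10.1 − 1)/(10.1 + 1) = 9.1/11.1

|Γ| ≈ 0.82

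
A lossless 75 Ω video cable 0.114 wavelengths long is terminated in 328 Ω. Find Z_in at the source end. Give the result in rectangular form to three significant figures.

βl = 2π × 0.114 = 41°
tan(βl) = tan(41°) = 0.871
Z_in = Z_0·(Z_L + jZ_0·tanβl)/(Z_0 + jZ_L·tanβl)
     = 75·(328 + j65.3)/(75 + j286)

Z_in ≈ 37.2 − j76.4 Ω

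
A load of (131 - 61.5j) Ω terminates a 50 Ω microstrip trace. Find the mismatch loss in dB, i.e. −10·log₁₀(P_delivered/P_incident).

Γ = (81 − j61.5)/(181 − j61.5), |Γ| = 0.532
|Γ|² = 0.283, so P_del/P_inc = 1 − |Γ|² = 0.717
ML = −10·log₁₀(1 − |Γ|²)

mismatch loss ≈ 1.45 dB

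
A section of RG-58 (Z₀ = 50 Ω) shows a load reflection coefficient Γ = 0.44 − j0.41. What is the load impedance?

Z_L = Z_0·(1 + Γ)/(1 − Γ) = 50·(1.44 − j0.41)/(0.56 + j0.41)

Z_L ≈ 66.3 − j85.1 Ω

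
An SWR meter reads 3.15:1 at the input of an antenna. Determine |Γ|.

|Γ| ≈ 0.518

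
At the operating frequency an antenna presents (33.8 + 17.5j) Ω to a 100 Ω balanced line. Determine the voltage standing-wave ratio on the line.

Γ = (Z_L − Z_0)/(Z_L + Z_0) = (-66.2 + j17.5)/(133.8 + j17.5)
|Γ| = 68.5/135 = 0.507
VSWR = (1 + |Γ|)/(1 − |Γ|) = 1.51/0.493

VSWR ≈ 3.06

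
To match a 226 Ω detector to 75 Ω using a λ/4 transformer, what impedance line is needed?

Z_qwt ≈ 130 Ω

Z_qwt = √(Z_0·R_L) = √(75 × 226) = √16950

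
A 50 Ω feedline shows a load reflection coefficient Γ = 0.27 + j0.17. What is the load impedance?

Z_L = Z_0·(1 + Γ)/(1 − Γ) = 50·(1.27 + j0.17)/(0.73 − j0.17)

Z_L ≈ 79.9 + j30.3 Ω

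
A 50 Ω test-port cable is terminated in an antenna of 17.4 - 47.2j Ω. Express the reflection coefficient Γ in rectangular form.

Γ ≈ 0.00452 − j0.697

Γ = (Z_L − Z_0)/(Z_L + Z_0) = (-32.6 − j47.2)/(67.4 − j47.2)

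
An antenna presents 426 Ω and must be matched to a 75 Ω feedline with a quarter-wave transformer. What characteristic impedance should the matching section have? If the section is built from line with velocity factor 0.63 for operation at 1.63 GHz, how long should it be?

Z_qwt = √(Z_0·R_L) = √(75 × 426) = √31950
λ = 0.63·c/f = 0.116 m, so l = λ/4 = 0.029 m

Z_qwt ≈ 179 Ω; length ≈ 2.9 cm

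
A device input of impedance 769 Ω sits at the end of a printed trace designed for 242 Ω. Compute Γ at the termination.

Γ = 0.521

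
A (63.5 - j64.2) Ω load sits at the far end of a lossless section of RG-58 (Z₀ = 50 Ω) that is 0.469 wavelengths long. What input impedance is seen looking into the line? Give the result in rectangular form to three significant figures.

Z_in ≈ 106 − j63.5 Ω

βl = 2π × 0.469 = 169°
tan(βl) = tan(169°) = -0.197
Z_in = Z_0·(Z_L + jZ_0·tanβl)/(Z_0 + jZ_L·tanβl)
     = 50·(63.5 − j74.1)/(37.3 − j12.5)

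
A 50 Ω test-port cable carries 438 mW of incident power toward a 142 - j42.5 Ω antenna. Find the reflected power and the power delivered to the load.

P_reflected ≈ 116 mW; P_delivered ≈ 322 mW

|Γ| = |(92 − j42.5)/(192 − j42.5)| = 0.515
|Γ|² = 0.266
P_refl = |Γ|²·P_inc = 116 mW, P_del = (1 − |Γ|²)·P_inc = 322 mW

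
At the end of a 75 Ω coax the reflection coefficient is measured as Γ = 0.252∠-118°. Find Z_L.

Z_L = Z_0·(1 + Γ)/(1 − Γ) = 75·(0.882 − j0.223)/(1.12 + j0.223)

Z_L ≈ 54 − j25.7 Ω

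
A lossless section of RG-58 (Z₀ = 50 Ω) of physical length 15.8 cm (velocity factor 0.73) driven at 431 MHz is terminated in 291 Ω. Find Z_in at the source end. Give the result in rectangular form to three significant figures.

λ = v/f = 0.73·c / 431 MHz = 0.508 m
βl = 2π·l/λ = 2π × 0.311 = 112°
tan(βl) = tan(112°) = -2.48
Z_in = Z_0·(Z_L + jZ_0·tanβl)/(Z_0 + jZ_L·tanβl)
     = 50·(291 − j124)/(50 − j722)

Z_in ≈ 9.94 + j19.5 Ω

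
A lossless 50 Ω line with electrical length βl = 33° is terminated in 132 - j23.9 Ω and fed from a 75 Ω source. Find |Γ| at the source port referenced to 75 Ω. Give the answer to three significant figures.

tan(βl) = 0.649
Z_in = Z_0·(Z_L + jZ_0·tanβl)/(Z_0 + jZ_L·tanβl) = 40.3 − j46.2 Ω
Γ_s = (Z_in − Z_s)/(Z_in + Z_s) = (-34.7 − j46.2)/(115 − j46.2), |Γ_s| = 0.465

|Γ| ≈ 0.465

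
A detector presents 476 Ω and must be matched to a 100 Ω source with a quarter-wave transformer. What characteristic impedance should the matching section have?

Z_qwt = √(Z_0·R_L) = √(100 × 476) = √47600

Z_qwt ≈ 218 Ω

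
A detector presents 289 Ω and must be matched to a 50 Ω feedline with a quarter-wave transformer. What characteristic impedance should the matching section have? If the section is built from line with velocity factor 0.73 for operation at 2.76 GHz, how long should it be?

Z_qwt ≈ 120 Ω; length ≈ 1.98 cm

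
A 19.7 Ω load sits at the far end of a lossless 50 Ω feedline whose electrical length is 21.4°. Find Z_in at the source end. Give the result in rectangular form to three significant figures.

tan(βl) = tan(21.4°) = 0.392
Z_in = Z_0·(Z_L + jZ_0·tanβl)/(Z_0 + jZ_L·tanβl)
     = 50·(19.7 + j19.6)/(50 + j7.72)

Z_in ≈ 22.2 + j16.2 Ω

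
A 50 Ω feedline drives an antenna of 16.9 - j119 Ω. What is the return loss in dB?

RL ≈ 0.869 dB

Γ = (-33.1 − j119)/(66.9 − j119), |Γ| = 0.905
RL = −20·log₁₀|Γ| = −20·log₁₀(0.905)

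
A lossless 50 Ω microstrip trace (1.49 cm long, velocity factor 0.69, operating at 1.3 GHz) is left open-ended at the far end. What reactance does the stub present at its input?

λ = v/f = 0.69·c / 1.3 GHz = 0.159 m
βl = 2π·l/λ = 2π × 0.0936 = 33.7°
tan(βl) = 0.667
For an open-ended stub, Z_in = −jZ_0·cot(βl) = −jZ_0/tan(βl)

X_in ≈ -75 Ω (capacitive)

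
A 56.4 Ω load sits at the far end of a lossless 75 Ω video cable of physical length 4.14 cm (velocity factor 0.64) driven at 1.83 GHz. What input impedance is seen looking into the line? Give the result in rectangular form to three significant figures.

λ = v/f = 0.64·c / 1.83 GHz = 0.105 m
βl = 2π·l/λ = 2π × 0.395 = 142°
tan(βl) = tan(142°) = -0.78
Z_in = Z_0·(Z_L + jZ_0·tanβl)/(Z_0 + jZ_L·tanβl)
     = 75·(56.4 − j58.5)/(75 − j44)

Z_in ≈ 67.5 − j18.9 Ω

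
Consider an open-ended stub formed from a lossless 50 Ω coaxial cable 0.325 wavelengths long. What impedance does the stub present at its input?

Z_in ≈ +j25.5 Ω

βl = 2π × 0.325 = 117°
tan(βl) = -1.96
For an open-ended stub, Z_in = −jZ_0·cot(βl) = −jZ_0/tan(βl)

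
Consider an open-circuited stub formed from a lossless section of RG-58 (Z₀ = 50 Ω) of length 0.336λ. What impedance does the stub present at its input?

βl = 2π × 0.336 = 121°
tan(βl) = -1.67
For an open-circuited stub, Z_in = −jZ_0·cot(βl) = −jZ_0/tan(βl)

Z_in ≈ +j30 Ω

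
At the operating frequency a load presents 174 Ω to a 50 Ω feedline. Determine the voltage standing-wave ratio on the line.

VSWR ≈ 3.48

Γ = (174 − 50)/(174 + 50) = 0.554
VSWR = (1 + 0.554)/(1 − 0.554)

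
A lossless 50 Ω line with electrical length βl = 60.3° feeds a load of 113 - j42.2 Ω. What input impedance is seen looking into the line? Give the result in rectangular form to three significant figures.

Z_in ≈ 21.1 − j15.3 Ω

tan(βl) = tan(60.3°) = 1.75
Z_in = Z_0·(Z_L + jZ_0·tanβl)/(Z_0 + jZ_L·tanβl)
     = 50·(113 + j45.5)/(124 + j198)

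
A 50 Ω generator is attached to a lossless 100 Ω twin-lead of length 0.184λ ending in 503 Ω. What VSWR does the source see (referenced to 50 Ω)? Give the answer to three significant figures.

βl = 2π × 0.184 = 66.2°
tan(βl) = 2.27
Z_in = Z_0·(Z_L + jZ_0·tanβl)/(Z_0 + jZ_L·tanβl) = 23.6 − j42 Ω
Γ_s = (Z_in − Z_s)/(Z_in + Z_s) = (-26.4 − j42)/(73.6 − j42), |Γ_s| = 0.586
VSWR = (1 + |Γ_s|)/(1 − |Γ_s|)

VSWR ≈ 3.83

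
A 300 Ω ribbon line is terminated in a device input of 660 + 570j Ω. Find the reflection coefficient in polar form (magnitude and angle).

Γ = (Z_L − Z_0)/(Z_L + Z_0) = (360 + j570)/(960 + j570)
|Γ| = 674/1120 = 0.604

Γ ≈ 0.604 ∠ 27°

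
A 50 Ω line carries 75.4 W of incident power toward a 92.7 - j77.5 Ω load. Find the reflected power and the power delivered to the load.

|Γ| = |(42.7 − j77.5)/(142.7 − j77.5)| = 0.545
|Γ|² = 0.297
P_refl = |Γ|²·P_inc = 22.4 W, P_del = (1 − |Γ|²)·P_inc = 53 W

P_reflected ≈ 22.4 W; P_delivered ≈ 53 W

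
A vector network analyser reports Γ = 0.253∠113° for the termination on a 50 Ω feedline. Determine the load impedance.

Z_L = Z_0·(1 + Γ)/(1 − Γ) = 50·(0.901 + j0.233)/(1.1 − j0.233)

Z_L ≈ 37.1 + j18.5 Ω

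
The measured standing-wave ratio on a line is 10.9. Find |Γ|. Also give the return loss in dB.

|Γ| ≈ 0.832; return loss ≈ 1.6 dB

|Γ| = (S − 1)/(S + 1) = (10.9 − 1)/(10.9 + 1) = 9.9/11.9
RL = −20·log₁₀|Γ| = −20·log₁₀(0.832)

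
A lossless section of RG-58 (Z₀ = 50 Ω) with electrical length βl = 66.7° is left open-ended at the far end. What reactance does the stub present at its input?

X_in ≈ -21.5 Ω (capacitive)

tan(βl) = 2.32
For an open-ended stub, Z_in = −jZ_0·cot(βl) = −jZ_0/tan(βl)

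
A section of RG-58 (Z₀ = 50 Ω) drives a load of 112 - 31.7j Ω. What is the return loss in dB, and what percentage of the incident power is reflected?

Γ = (62 − j31.7)/(162 − j31.7), |Γ| = 0.422
RL = −20·log₁₀(0.422) = 7.5 dB
P_refl/P_inc = |Γ|² = 0.178

RL ≈ 7.5 dB; 17.8% of incident power reflected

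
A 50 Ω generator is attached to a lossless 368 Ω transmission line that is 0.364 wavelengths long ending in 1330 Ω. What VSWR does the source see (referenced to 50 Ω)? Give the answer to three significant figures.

βl = 2π × 0.364 = 131°
tan(βl) = -1.15
Z_in = Z_0·(Z_L + jZ_0·tanβl)/(Z_0 + jZ_L·tanβl) = 169 + j280 Ω
Γ_s = (Z_in − Z_s)/(Z_in + Z_s) = (119 + j280)/(219 + j280), |Γ_s| = 0.856
VSWR = (1 + |Γ_s|)/(1 − |Γ_s|)

VSWR ≈ 12.8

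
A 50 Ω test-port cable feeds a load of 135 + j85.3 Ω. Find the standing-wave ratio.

Γ = (Z_L − Z_0)/(Z_L + Z_0) = (85 + j85.3)/(185 + j85.3)
|Γ| = 120/204 = 0.591
VSWR = (1 + |Γ|)/(1 − |Γ|) = 1.59/0.409

VSWR ≈ 3.89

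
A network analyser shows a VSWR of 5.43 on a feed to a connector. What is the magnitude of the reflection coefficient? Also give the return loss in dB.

|Γ| = (S − 1)/(S + 1) = (5.43 − 1)/(5.43 + 1) = 4.43/6.43
RL = −20·log₁₀|Γ| = −20·log₁₀(0.689)

|Γ| ≈ 0.689; return loss ≈ 3.24 dB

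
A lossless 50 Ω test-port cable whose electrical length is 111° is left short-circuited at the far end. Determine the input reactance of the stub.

tan(βl) = -2.61
For a short-circuited stub, Z_in = jZ_0·tan(βl)

X_in ≈ -130 Ω (capacitive)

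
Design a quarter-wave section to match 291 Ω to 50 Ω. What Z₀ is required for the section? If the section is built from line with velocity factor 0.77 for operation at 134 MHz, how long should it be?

Z_qwt ≈ 121 Ω; length ≈ 43.1 cm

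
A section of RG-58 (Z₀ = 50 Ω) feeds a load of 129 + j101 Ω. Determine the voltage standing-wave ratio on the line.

VSWR ≈ 4.32

Γ = (Z_L − Z_0)/(Z_L + Z_0) = (79 + j101)/(179 + j101)
|Γ| = 128/206 = 0.624
VSWR = (1 + |Γ|)/(1 − |Γ|) = 1.62/0.376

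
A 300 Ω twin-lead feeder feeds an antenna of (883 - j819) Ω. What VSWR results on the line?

Γ = (Z_L − Z_0)/(Z_L + Z_0) = (583 − j819)/(1183 − j819)
|Γ| = 1010/1440 = 0.699
VSWR = (1 + |Γ|)/(1 − |Γ|) = 1.7/0.301

VSWR ≈ 5.64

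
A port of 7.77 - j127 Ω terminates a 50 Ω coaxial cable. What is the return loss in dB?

RL ≈ 0.361 dB

Γ = (-42.23 − j127)/(57.77 − j127), |Γ| = 0.959
RL = −20·log₁₀|Γ| = −20·log₁₀(0.959)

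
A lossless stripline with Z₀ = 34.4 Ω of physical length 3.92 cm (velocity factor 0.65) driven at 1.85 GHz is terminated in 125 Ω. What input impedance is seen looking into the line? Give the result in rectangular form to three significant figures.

λ = v/f = 0.65·c / 1.85 GHz = 0.105 m
βl = 2π·l/λ = 2π × 0.372 = 134°
tan(βl) = tan(134°) = -1.04
Z_in = Z_0·(Z_L + jZ_0·tanβl)/(Z_0 + jZ_L·tanβl)
     = 34.4·(125 − j35.8)/(34.4 − j130)

Z_in ≈ 17 + j28.6 Ω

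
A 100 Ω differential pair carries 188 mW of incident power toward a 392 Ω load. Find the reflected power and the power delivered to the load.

Γ = (392 − 100)/(392 + 100) = 0.593
|Γ|² = 0.352
P_refl = |Γ|²·P_inc = 66.2 mW, P_del = (1 − |Γ|²)·P_inc = 122 mW

P_reflected ≈ 66.2 mW; P_delivered ≈ 122 mW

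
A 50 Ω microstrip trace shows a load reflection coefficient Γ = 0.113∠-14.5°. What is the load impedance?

Z_L ≈ 62.2 − j3.56 Ω

Z_L = Z_0·(1 + Γ)/(1 − Γ) = 50·(1.11 − j0.0283)/(0.891 + j0.0283)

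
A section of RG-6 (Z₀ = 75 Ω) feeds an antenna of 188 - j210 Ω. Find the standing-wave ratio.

Γ = (Z_L − Z_0)/(Z_L + Z_0) = (113 − j210)/(263 − j210)
|Γ| = 238/337 = 0.709
VSWR = (1 + |Γ|)/(1 − |Γ|) = 1.71/0.291

VSWR ≈ 5.86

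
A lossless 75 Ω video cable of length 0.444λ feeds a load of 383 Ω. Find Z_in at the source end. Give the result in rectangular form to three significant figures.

βl = 2π × 0.444 = 160°
tan(βl) = tan(160°) = -0.367
Z_in = Z_0·(Z_L + jZ_0·tanβl)/(Z_0 + jZ_L·tanβl)
     = 75·(383 − j27.5)/(75 − j141)

Z_in ≈ 96.3 + j153 Ω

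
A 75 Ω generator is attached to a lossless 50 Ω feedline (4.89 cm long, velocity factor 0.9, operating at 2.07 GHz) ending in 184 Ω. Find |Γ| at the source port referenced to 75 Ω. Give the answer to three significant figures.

λ = v/f = 0.9·c / 2.07 GHz = 0.13 m
βl = 2π·l/λ = 2π × 0.375 = 135°
tan(βl) = -1
Z_in = Z_0·(Z_L + jZ_0·tanβl)/(Z_0 + jZ_L·tanβl) = 25.3 + j43.1 Ω
Γ_s = (Z_in − Z_s)/(Z_in + Z_s) = (-49.7 + j43.1)/(100 + j43.1), |Γ_s| = 0.603

|Γ| ≈ 0.603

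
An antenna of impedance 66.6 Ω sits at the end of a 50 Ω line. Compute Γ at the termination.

Γ = (Z_L − Z_0)/(Z_L + Z_0) = (66.6 − 50)/(66.6 + 50) = 16.6/116.6

Γ = 0.142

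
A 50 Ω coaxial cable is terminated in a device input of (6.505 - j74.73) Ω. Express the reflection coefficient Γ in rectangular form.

Γ = (Z_L − Z_0)/(Z_L + Z_0) = (-43.49 − j74.73)/(56.51 − j74.73)

Γ ≈ 0.356 − j0.851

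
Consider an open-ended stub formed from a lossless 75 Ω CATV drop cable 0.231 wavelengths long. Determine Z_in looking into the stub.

βl = 2π × 0.231 = 83.2°
tan(βl) = 8.34
For an open-ended stub, Z_in = −jZ_0·cot(βl) = −jZ_0/tan(βl)

Z_in ≈ −j9 Ω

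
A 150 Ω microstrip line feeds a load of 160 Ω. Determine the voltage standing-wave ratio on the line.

VSWR ≈ 1.07

Γ = (160 − 150)/(160 + 150) = 0.0323
VSWR = (1 + 0.0323)/(1 − 0.0323)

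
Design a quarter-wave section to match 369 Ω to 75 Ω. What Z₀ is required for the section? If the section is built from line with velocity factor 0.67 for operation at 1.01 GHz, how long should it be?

Z_qwt = √(Z_0·R_L) = √(75 × 369) = √27680
λ = 0.67·c/f = 0.199 m, so l = λ/4 = 0.0498 m

Z_qwt ≈ 166 Ω; length ≈ 4.98 cm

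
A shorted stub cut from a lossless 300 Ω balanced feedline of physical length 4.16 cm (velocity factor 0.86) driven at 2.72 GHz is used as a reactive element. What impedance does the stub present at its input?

Z_in ≈ −j122 Ω

λ = v/f = 0.86·c / 2.72 GHz = 0.0949 m
βl = 2π·l/λ = 2π × 0.439 = 158°
tan(βl) = -0.406
For a shorted stub, Z_in = jZ_0·tan(βl)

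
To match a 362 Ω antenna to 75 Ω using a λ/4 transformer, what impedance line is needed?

Z_qwt ≈ 165 Ω

Z_qwt = √(Z_0·R_L) = √(75 × 362) = √27150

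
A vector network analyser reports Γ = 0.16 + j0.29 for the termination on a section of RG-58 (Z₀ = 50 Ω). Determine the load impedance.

Z_L ≈ 56.4 + j36.7 Ω

Z_L = Z_0·(1 + Γ)/(1 − Γ) = 50·(1.16 + j0.29)/(0.84 − j0.29)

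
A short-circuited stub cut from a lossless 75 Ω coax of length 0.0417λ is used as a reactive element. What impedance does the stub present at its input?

Z_in ≈ +j20.1 Ω

βl = 2π × 0.0417 = 15°
tan(βl) = 0.268
For a short-circuited stub, Z_in = jZ_0·tan(βl)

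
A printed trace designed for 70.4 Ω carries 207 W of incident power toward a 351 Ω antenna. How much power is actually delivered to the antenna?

Γ = (351 − 70.4)/(351 + 70.4) = 0.666
|Γ|² = 0.443
P_refl = |Γ|²·P_inc = 91.8 W, P_del = (1 − |Γ|²)·P_inc = 115 W

P_delivered ≈ 115 W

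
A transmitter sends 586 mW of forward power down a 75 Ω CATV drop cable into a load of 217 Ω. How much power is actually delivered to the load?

P_delivered ≈ 447 mW

Γ = (217 − 75)/(217 + 75) = 0.486
|Γ|² = 0.236
P_refl = |Γ|²·P_inc = 139 mW, P_del = (1 − |Γ|²)·P_inc = 447 mW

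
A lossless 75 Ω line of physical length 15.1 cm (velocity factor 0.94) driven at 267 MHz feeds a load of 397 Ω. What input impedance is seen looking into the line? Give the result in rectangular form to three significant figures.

Z_in ≈ 22.6 − j56.3 Ω

λ = v/f = 0.94·c / 267 MHz = 1.06 m
βl = 2π·l/λ = 2π × 0.143 = 51.5°
tan(βl) = tan(51.5°) = 1.26
Z_in = Z_0·(Z_L + jZ_0·tanβl)/(Z_0 + jZ_L·tanβl)
     = 75·(397 + j94.2)/(75 + j499)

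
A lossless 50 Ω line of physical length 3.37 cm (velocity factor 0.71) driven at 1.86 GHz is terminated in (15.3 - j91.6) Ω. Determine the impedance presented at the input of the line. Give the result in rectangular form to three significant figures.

Z_in ≈ 6.66 + j47.9 Ω

λ = v/f = 0.71·c / 1.86 GHz = 0.115 m
βl = 2π·l/λ = 2π × 0.294 = 106°
tan(βl) = tan(106°) = -3.5
Z_in = Z_0·(Z_L + jZ_0·tanβl)/(Z_0 + jZ_L·tanβl)
     = 50·(15.3 − j267)/(-271 − j53.6)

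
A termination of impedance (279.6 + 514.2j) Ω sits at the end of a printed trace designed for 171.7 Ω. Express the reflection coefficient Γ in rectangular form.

Γ = (Z_L − Z_0)/(Z_L + Z_0) = (107.9 + j514.2)/(451.3 + j514.2)

Γ ≈ 0.669 + j0.377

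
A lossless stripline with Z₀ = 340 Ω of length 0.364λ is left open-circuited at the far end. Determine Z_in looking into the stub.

βl = 2π × 0.364 = 131°
tan(βl) = -1.15
For an open-circuited stub, Z_in = −jZ_0·cot(βl) = −jZ_0/tan(βl)

Z_in ≈ +j296 Ω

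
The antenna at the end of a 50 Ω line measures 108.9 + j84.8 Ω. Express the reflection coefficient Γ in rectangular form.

Γ ≈ 0.51 + j0.261

Γ = (Z_L − Z_0)/(Z_L + Z_0) = (58.9 + j84.8)/(158.9 + j84.8)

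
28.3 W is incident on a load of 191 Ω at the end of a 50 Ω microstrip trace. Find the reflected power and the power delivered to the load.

P_reflected ≈ 9.69 W; P_delivered ≈ 18.6 W

Γ = (191 − 50)/(191 + 50) = 0.585
|Γ|² = 0.342
P_refl = |Γ|²·P_inc = 9.69 W, P_del = (1 − |Γ|²)·P_inc = 18.6 W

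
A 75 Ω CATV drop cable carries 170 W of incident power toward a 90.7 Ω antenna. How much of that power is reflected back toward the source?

Γ = (90.7 − 75)/(90.7 + 75) = 0.0947
|Γ|² = 0.00898
P_refl = |Γ|²·P_inc = 1.53 W, P_del = (1 − |Γ|²)·P_inc = 168 W

P_reflected ≈ 1.53 W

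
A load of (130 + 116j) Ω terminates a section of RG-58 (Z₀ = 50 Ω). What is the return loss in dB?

Γ = (80 + j116)/(180 + j116), |Γ| = 0.658
RL = −20·log₁₀|Γ| = −20·log₁₀(0.658)

RL ≈ 3.64 dB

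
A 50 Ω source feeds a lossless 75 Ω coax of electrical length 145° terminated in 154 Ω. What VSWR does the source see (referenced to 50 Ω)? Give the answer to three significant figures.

tan(βl) = -0.7
Z_in = Z_0·(Z_L + jZ_0·tanβl)/(Z_0 + jZ_L·tanβl) = 74.8 + j55.1 Ω
Γ_s = (Z_in − Z_s)/(Z_in + Z_s) = (24.8 + j55.1)/(125 + j55.1), |Γ_s| = 0.443
VSWR = (1 + |Γ_s|)/(1 − |Γ_s|)

VSWR ≈ 2.59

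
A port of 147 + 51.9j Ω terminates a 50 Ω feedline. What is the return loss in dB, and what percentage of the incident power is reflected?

RL ≈ 5.35 dB; 29.2% of incident power reflected

Γ = (97 + j51.9)/(197 + j51.9), |Γ| = 0.54
RL = −20·log₁₀(0.54) = 5.35 dB
P_refl/P_inc = |Γ|² = 0.292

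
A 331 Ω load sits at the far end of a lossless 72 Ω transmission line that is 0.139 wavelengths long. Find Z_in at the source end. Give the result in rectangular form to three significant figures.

βl = 2π × 0.139 = 50°
tan(βl) = tan(50°) = 1.19
Z_in = Z_0·(Z_L + jZ_0·tanβl)/(Z_0 + jZ_L·tanβl)
     = 72·(331 + j85.9)/(72 + j395)

Z_in ≈ 25.8 − j55.6 Ω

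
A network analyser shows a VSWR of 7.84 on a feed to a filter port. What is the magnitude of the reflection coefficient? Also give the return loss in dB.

|Γ| ≈ 0.774; return loss ≈ 2.23 dB

|Γ| = (S − 1)/(S + 1) = (7.84 − 1)/(7.84 + 1) = 6.84/8.84
RL = −20·log₁₀|Γ| = −20·log₁₀(0.774)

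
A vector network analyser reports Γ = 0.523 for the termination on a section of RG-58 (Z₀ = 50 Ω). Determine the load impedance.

Z_L ≈ 160 Ω

Z_L = Z_0·(1 + Γ)/(1 − Γ) = 50·(1.52)/(0.477)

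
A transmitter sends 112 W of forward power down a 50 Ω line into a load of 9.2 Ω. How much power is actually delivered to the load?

Γ = (9.2 − 50)/(9.2 + 50) = -0.689
|Γ|² = 0.475
P_refl = |Γ|²·P_inc = 53.2 W, P_del = (1 − |Γ|²)·P_inc = 58.8 W

P_delivered ≈ 58.8 W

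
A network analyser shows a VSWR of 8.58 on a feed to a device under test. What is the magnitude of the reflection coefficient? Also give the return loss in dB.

|Γ| ≈ 0.791; return loss ≈ 2.03 dB

|Γ| = (S − 1)/(S + 1) = (8.58 − 1)/(8.58 + 1) = 7.58/9.58
RL = −20·log₁₀|Γ| = −20·log₁₀(0.791)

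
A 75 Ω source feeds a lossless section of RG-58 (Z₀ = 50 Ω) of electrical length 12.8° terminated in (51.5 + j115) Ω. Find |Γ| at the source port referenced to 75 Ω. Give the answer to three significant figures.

tan(βl) = 0.227
Z_in = Z_0·(Z_L + jZ_0·tanβl)/(Z_0 + jZ_L·tanβl) = 192 + j171 Ω
Γ_s = (Z_in − Z_s)/(Z_in + Z_s) = (117 + j171)/(267 + j171), |Γ_s| = 0.653

|Γ| ≈ 0.653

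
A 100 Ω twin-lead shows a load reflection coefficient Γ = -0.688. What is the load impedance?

Z_L = Z_0·(1 + Γ)/(1 − Γ) = 100·(0.312)/(1.69)

Z_L ≈ 18.5 Ω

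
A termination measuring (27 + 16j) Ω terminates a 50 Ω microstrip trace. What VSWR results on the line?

VSWR ≈ 2.11

Γ = (Z_L − Z_0)/(Z_L + Z_0) = (-23 + j16)/(77 + j16)
|Γ| = 28/78.6 = 0.356
VSWR = (1 + |Γ|)/(1 − |Γ|) = 1.36/0.644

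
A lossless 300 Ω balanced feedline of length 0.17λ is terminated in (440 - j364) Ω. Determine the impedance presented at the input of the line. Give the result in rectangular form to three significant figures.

Z_in ≈ 109 − j34 Ω

βl = 2π × 0.17 = 61.2°
tan(βl) = tan(61.2°) = 1.82
Z_in = Z_0·(Z_L + jZ_0·tanβl)/(Z_0 + jZ_L·tanβl)
     = 300·(440 + j182)/(962 + j800)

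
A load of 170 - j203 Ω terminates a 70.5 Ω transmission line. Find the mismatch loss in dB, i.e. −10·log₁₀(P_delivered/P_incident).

mismatch loss ≈ 3.15 dB

Γ = (99.5 − j203)/(240.5 − j203), |Γ| = 0.718
|Γ|² = 0.516, so P_del/P_inc = 1 − |Γ|² = 0.484
ML = −10·log₁₀(1 − |Γ|²)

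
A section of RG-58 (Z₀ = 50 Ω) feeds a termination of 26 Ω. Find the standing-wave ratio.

VSWR ≈ 1.92

Γ = (26 − 50)/(26 + 50) = -0.316
VSWR = (1 + 0.316)/(1 − 0.316)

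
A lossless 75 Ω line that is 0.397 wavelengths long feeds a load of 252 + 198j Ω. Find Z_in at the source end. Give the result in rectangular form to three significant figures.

Z_in ≈ 25.7 + j69 Ω

βl = 2π × 0.397 = 143°
tan(βl) = tan(143°) = -0.756
Z_in = Z_0·(Z_L + jZ_0·tanβl)/(Z_0 + jZ_L·tanβl)
     = 75·(252 + j141)/(225 − j190)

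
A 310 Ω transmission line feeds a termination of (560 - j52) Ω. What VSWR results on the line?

Γ = (Z_L − Z_0)/(Z_L + Z_0) = (250 − j52)/(870 − j52)
|Γ| = 255/872 = 0.293
VSWR = (1 + |Γ|)/(1 − |Γ|) = 1.29/0.707

VSWR ≈ 1.83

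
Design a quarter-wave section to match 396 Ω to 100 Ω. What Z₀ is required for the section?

Z_qwt ≈ 199 Ω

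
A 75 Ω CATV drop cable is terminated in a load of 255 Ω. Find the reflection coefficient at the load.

Γ = (Z_L − Z_0)/(Z_L + Z_0) = (255 − 75)/(255 + 75) = 180/330

Γ = 0.545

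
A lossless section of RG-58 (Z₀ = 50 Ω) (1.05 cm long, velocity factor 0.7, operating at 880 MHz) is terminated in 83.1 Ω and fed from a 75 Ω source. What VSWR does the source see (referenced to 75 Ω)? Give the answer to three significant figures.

VSWR ≈ 1.32

λ = v/f = 0.7·c / 880 MHz = 0.239 m
βl = 2π·l/λ = 2π × 0.044 = 15.8°
tan(βl) = 0.284
Z_in = Z_0·(Z_L + jZ_0·tanβl)/(Z_0 + jZ_L·tanβl) = 73.5 − j20.5 Ω
Γ_s = (Z_in − Z_s)/(Z_in + Z_s) = (-1.54 − j20.5)/(148 − j20.5), |Γ_s| = 0.137
VSWR = (1 + |Γ_s|)/(1 − |Γ_s|)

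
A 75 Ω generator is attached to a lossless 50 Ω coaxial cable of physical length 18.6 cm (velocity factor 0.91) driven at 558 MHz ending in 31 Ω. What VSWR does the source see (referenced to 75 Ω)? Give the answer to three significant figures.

VSWR ≈ 1.93

λ = v/f = 0.91·c / 558 MHz = 0.489 m
βl = 2π·l/λ = 2π × 0.38 = 137°
tan(βl) = -0.937
Z_in = Z_0·(Z_L + jZ_0·tanβl)/(Z_0 + jZ_L·tanβl) = 43.5 − j21.6 Ω
Γ_s = (Z_in − Z_s)/(Z_in + Z_s) = (-31.5 − j21.6)/(119 − j21.6), |Γ_s| = 0.317
VSWR = (1 + |Γ_s|)/(1 − |Γ_s|)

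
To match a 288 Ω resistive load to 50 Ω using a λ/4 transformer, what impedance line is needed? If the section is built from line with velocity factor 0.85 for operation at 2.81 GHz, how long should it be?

Z_qwt ≈ 120 Ω; length ≈ 2.27 cm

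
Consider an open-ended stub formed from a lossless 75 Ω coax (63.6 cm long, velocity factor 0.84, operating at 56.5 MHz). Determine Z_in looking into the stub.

Z_in ≈ −j60 Ω

λ = v/f = 0.84·c / 56.5 MHz = 4.46 m
βl = 2π·l/λ = 2π × 0.143 = 51.3°
tan(βl) = 1.25
For an open-ended stub, Z_in = −jZ_0·cot(βl) = −jZ_0/tan(βl)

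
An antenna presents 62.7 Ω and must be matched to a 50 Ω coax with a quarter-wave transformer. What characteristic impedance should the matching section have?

Z_qwt = √(Z_0·R_L) = √(50 × 62.7) = √3135

Z_qwt ≈ 56 Ω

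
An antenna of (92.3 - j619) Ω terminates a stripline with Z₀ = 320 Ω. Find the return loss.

RL ≈ 1.04 dB

Γ = (-227.7 − j619)/(412.3 − j619), |Γ| = 0.887
RL = −20·log₁₀|Γ| = −20·log₁₀(0.887)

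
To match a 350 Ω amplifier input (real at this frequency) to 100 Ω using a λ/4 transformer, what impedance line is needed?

Z_qwt = √(Z_0·R_L) = √(100 × 350) = √35000

Z_qwt ≈ 187 Ω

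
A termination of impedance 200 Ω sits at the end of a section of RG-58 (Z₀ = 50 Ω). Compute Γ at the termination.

Γ = 0.6

Γ = (Z_L − Z_0)/(Z_L + Z_0) = (200 − 50)/(200 + 50) = 150/250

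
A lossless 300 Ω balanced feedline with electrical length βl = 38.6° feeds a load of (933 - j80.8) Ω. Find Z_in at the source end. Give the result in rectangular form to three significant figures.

Z_in ≈ 200 − j278 Ω

tan(βl) = tan(38.6°) = 0.798
Z_in = Z_0·(Z_L + jZ_0·tanβl)/(Z_0 + jZ_L·tanβl)
     = 300·(933 + j159)/(365 + j745)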